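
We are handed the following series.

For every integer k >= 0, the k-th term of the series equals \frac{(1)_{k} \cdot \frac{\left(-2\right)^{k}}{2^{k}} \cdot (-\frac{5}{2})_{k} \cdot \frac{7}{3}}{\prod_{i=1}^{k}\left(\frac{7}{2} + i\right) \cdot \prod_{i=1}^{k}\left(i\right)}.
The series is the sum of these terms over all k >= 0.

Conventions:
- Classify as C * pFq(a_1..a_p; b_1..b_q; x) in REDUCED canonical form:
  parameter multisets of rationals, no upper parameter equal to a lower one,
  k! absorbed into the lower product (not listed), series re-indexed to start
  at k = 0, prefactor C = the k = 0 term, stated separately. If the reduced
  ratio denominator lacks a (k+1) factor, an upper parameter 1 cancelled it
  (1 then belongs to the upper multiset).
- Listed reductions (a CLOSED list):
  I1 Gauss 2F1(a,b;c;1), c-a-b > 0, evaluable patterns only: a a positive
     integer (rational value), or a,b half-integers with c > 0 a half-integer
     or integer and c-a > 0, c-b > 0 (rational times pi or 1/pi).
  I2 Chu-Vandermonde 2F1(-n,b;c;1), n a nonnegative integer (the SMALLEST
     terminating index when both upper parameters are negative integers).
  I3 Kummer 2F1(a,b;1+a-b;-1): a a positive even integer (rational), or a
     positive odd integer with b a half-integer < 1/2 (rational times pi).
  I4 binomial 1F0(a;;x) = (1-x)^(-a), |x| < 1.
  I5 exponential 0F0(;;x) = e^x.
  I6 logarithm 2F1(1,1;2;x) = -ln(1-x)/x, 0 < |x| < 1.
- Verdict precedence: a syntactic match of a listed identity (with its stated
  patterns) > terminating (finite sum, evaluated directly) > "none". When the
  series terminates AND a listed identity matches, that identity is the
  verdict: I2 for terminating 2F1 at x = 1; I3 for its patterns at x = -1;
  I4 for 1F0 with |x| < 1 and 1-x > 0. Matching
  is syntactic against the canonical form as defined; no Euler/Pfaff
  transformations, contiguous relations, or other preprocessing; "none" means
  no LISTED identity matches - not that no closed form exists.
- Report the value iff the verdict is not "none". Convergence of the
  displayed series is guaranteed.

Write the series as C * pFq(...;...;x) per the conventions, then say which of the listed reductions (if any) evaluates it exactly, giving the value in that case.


x = -1 here; the reduced form reads 2F1, upper {-\frac{5}{2}, 1}, lower {\frac{9}{2}}, C = \frac{7}{3}. Verdict at x = -1: the Kummer evaluation I3 matches (x = -1; c = \frac{9}{2} equals 1+a-b for upper {-\frac{5}{2}, 1}: listed pattern). Sum: \frac{245}{192} \cdot \pi.

Key observation: t_0 being \frac{7}{3}, the lower running product (C = 7/3) is a rising factorial.
Term ratio: r(k) = -1 * (k-\frac{5}{2}) (k+1) / [(k+\frac{9}{2}) (k+1)] ; factor over Q: parameters, x = -1, and C = \frac{7}{3}.


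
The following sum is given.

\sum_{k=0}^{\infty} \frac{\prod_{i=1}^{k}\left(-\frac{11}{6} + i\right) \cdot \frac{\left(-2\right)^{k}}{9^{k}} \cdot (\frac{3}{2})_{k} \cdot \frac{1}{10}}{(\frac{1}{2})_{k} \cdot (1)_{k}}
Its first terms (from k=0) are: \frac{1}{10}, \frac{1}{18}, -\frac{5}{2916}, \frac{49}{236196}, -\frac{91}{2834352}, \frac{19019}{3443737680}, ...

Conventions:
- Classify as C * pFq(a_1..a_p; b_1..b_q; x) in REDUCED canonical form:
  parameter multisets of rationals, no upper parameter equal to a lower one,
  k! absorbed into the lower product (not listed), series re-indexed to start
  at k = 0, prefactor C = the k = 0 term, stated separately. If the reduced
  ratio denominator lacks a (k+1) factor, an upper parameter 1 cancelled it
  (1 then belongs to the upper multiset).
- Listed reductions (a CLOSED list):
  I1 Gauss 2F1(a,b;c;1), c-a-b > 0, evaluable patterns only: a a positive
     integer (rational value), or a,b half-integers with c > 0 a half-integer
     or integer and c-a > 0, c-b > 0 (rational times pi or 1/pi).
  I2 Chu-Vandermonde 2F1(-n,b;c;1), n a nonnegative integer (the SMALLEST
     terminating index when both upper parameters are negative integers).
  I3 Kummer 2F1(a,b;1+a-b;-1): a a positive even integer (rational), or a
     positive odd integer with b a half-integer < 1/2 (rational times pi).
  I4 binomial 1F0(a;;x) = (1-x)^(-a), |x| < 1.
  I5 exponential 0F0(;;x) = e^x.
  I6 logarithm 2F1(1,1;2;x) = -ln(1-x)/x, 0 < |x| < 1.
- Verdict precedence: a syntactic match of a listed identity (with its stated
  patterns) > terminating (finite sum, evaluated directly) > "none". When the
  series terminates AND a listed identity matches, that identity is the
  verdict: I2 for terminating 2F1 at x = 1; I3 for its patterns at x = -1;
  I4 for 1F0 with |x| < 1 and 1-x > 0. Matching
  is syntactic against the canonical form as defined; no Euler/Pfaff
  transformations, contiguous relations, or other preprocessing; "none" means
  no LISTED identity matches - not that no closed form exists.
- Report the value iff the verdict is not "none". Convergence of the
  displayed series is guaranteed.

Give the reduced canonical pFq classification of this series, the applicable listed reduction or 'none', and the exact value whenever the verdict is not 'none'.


Classification (C = \frac{1}{10}): 2F1 with upper {-\frac{5}{6}, \frac{3}{2}}, lower {\frac{1}{2}}, argument x = -\frac{2}{9}. Verdict: none - at argument -\frac{2}{9} the multisets {-\frac{5}{6}, \frac{3}{2}} ; {\frac{1}{2}} match no listed identity.

Key observation: t_0 = \frac{1}{10} here, and (1)_k (C = 1/10) is k! itself.
Term ratio: r(k) = -\frac{2}{9} * (k-\frac{5}{6}) (k+\frac{3}{2}) / [(k+\frac{1}{2}) (k+1)] - rational in k, leading ratio -\frac{2}{9}; with t_0 = \frac{1}{10}, classification follows.


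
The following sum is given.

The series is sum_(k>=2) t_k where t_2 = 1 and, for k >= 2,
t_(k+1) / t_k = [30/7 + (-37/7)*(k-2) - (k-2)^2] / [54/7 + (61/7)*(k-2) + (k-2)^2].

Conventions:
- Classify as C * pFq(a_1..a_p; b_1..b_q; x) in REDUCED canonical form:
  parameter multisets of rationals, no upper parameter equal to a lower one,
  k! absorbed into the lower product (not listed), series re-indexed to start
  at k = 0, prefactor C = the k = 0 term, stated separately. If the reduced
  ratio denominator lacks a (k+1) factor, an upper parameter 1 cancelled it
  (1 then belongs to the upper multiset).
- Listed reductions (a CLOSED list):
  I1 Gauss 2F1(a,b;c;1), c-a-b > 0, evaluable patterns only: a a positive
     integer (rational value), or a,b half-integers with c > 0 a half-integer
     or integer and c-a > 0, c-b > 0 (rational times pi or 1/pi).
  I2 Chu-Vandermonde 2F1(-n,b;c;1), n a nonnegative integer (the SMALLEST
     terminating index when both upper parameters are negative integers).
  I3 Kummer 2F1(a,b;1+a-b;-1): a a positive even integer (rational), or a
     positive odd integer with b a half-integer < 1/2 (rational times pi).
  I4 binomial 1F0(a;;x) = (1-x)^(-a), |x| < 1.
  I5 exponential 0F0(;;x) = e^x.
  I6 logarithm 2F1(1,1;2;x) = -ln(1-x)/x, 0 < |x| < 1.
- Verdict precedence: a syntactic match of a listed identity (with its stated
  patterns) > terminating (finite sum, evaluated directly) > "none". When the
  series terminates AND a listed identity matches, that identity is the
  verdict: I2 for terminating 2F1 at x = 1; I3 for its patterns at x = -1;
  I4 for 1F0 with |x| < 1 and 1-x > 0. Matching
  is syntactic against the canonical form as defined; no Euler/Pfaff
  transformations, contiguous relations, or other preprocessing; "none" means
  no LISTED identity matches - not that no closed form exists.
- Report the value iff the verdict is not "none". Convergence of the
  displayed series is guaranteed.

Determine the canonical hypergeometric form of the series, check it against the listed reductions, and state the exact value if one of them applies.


Reduced: x = -1, 2F1, upper = {-5/7, 6}, lower = {54/7}, C = 1. Verdict at x = -1: Kummer's theorem (I3) matches (x = -1; c = 54/7 equals 1+a-b for upper {-5/7, 6}: listed pattern). Exact value: 517/343.

Key observation: with t_0 = 1, roots of the ratio polynomials (C = 1) are the negated parameters.
Step ratio: r(k) = (-1) * (k-5/7) (k+6) / [(k+54/7) (k+1)] ; factor over Q: parameters, x = (-1), and C = 1.


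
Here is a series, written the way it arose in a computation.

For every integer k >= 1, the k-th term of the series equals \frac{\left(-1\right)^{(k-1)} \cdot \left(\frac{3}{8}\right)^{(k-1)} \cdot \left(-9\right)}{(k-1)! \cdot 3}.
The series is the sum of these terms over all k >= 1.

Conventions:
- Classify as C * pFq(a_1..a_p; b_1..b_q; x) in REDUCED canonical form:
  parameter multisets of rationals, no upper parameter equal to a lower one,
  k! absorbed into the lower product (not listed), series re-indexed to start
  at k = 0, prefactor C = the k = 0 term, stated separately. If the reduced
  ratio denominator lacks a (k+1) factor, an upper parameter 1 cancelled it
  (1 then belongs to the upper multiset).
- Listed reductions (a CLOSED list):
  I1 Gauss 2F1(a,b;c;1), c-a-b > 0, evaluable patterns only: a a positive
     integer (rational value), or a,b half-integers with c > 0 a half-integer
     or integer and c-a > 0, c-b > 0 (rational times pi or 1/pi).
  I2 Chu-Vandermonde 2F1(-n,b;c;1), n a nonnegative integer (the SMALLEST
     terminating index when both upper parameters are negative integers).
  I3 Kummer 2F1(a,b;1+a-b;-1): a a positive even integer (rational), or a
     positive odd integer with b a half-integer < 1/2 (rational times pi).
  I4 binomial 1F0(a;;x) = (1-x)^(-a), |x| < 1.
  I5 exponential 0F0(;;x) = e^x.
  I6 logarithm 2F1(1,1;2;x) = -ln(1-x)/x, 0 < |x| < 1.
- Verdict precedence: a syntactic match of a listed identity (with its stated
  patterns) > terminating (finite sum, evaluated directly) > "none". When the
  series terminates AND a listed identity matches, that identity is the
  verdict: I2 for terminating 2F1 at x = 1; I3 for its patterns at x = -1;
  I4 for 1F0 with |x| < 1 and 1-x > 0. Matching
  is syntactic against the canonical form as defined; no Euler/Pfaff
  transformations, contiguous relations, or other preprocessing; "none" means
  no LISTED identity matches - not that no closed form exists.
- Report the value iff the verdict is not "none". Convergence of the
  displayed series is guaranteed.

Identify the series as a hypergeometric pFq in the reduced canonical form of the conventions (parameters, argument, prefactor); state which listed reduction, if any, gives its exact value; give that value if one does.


Prefactor -3, argument -\frac{3}{8}: 0F0 with upper {-} over lower {-}. Verdict: this is the exponential series (I5) (the 0F0 exponential series at x = -\frac{3}{8}). Value: \left(-3\right) \cdot e^{-\frac{3}{8}}.

First insight: from the first term -3: the (-1)^k factor (C = -3) folds into the argument's sign.
Term ratio: r(k) = -\frac{3}{8} * 1 / [(k+1)] - rational in k, leading ratio -\frac{3}{8}; with t_0 = -3, classification follows.


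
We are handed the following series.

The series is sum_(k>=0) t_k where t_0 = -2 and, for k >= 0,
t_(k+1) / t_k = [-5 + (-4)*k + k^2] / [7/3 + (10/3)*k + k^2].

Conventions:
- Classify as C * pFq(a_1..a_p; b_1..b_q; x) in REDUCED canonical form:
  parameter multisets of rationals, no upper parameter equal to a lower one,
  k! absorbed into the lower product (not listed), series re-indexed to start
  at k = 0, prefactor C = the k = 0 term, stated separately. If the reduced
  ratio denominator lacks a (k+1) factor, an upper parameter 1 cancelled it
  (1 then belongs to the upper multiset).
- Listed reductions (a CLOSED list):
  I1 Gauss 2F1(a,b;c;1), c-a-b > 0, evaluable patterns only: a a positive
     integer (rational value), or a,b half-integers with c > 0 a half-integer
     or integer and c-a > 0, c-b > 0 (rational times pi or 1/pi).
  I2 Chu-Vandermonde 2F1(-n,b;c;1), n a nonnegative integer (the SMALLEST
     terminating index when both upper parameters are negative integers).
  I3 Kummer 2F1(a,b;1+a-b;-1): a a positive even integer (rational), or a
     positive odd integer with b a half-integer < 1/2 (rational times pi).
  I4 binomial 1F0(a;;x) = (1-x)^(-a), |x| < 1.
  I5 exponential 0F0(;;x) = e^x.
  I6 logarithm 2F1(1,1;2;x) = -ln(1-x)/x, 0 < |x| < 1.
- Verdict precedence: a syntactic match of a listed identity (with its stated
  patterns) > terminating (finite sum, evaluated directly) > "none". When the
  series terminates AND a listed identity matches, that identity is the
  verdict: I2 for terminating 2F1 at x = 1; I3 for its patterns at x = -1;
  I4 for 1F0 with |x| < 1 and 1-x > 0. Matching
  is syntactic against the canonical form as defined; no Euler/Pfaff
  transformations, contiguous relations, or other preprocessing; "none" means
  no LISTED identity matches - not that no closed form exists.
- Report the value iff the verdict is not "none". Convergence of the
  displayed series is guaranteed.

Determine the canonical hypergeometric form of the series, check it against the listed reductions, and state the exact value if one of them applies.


Key step: from the first term -2: roots of the ratio polynomials (C = -2, x = 1) are the negated parameters.
Term ratio: r(k) = 1 * (k-5) (k+1) / [(k+7/3) (k+1)] - rational in k. x = 1; t_0 = -2; negate the roots.

Canonical form: C = -2 times 2F1 with upper {-5, 1}, lower {7/3}, x = 1. Verdict (x = 1): Vandermonde's identity (I2) applies (terminating 2F1 at x = 1 with n = 5, b = 1, c = 7/3). Exact value: -8/19.


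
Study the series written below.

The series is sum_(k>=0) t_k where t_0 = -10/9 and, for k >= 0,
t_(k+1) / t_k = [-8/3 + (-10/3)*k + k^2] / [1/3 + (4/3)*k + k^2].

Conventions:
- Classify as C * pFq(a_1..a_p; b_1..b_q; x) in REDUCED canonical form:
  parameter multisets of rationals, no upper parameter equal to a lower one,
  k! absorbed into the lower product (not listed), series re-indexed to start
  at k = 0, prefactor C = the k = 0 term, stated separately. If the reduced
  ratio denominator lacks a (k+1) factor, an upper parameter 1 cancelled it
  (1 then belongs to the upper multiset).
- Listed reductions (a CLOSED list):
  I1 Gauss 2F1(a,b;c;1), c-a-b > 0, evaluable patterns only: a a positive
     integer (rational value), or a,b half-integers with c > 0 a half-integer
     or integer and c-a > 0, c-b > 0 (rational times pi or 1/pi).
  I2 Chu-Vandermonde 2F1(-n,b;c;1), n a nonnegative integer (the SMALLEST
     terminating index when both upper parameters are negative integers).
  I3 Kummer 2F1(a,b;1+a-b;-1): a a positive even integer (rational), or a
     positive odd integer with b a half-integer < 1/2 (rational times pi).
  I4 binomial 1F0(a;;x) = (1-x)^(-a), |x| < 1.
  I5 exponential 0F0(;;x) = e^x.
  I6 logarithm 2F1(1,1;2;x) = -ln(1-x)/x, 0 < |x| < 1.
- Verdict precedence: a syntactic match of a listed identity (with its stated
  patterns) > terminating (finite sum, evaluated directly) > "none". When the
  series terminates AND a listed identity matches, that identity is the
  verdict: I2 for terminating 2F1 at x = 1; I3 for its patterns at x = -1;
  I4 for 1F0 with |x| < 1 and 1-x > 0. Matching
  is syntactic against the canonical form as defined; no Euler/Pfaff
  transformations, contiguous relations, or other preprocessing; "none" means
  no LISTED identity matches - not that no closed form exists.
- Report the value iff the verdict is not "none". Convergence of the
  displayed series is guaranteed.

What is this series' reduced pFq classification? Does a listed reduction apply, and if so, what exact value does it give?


First insight: from the first term -10/9: roots of the ratio polynomials (C = -10/9, x = 1) are the negated parameters.
Step ratio: r(k) = 1 * (k-4) (k+2/3) / [(k+1/3) (k+1)] - rational in k, leading ratio 1; with t_0 = -10/9, classification follows.

Canonical form: C = -10/9 times 2F1 with upper {-4, 2/3}, lower {1/3}, x = 1. Verdict at x = 1: Chu-Vandermonde (I2) matches (terminating 2F1 at x = 1 with n = 4, b = 2/3, c = 1/3). Sum: 20/63.


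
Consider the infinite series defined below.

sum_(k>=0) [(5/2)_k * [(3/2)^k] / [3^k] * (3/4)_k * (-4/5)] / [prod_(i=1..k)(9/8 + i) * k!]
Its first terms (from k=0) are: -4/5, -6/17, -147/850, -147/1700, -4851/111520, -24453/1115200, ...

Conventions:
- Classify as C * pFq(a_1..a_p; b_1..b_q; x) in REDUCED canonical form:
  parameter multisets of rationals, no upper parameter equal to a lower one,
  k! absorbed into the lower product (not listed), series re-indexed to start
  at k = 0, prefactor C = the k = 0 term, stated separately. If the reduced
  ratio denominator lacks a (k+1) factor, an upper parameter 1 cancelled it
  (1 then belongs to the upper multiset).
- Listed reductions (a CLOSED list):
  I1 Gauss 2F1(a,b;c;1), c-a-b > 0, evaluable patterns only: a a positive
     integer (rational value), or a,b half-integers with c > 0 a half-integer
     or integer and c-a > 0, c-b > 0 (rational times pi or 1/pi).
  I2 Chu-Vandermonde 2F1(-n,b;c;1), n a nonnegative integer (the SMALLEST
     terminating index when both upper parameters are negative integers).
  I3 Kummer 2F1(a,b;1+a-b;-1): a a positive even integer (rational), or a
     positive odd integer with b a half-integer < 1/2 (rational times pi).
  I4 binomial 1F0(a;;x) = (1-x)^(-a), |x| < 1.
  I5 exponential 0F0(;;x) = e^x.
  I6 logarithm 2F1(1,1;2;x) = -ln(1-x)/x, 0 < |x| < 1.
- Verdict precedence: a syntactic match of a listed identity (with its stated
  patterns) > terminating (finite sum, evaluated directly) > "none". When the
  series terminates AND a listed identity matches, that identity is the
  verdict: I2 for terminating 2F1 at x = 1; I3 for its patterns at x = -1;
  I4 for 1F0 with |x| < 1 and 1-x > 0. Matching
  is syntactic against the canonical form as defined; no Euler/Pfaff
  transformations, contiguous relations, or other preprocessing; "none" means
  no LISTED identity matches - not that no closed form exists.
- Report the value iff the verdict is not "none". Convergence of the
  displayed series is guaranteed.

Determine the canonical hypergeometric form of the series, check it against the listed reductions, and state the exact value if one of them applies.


With C = -4/5: the canonical form is 2F1(3/4, 5/2; 17/8; 1/2). Verdict: none. A 2F1 with upper {3/4, 5/2} fits none of I1-I6 at x = 1/2; the sum runs forever.

Key step: x = (1/2) and the lower running product (C = -4/5, x = 1/2) is a rising factorial.
Adjacent-term ratio: r(k) = (1/2) * (k+3/4) (k+5/2) / [(k+17/8) (k+1)] - poly over poly, x = (1/2) from leading terms; C = -4/5 at k = 0.


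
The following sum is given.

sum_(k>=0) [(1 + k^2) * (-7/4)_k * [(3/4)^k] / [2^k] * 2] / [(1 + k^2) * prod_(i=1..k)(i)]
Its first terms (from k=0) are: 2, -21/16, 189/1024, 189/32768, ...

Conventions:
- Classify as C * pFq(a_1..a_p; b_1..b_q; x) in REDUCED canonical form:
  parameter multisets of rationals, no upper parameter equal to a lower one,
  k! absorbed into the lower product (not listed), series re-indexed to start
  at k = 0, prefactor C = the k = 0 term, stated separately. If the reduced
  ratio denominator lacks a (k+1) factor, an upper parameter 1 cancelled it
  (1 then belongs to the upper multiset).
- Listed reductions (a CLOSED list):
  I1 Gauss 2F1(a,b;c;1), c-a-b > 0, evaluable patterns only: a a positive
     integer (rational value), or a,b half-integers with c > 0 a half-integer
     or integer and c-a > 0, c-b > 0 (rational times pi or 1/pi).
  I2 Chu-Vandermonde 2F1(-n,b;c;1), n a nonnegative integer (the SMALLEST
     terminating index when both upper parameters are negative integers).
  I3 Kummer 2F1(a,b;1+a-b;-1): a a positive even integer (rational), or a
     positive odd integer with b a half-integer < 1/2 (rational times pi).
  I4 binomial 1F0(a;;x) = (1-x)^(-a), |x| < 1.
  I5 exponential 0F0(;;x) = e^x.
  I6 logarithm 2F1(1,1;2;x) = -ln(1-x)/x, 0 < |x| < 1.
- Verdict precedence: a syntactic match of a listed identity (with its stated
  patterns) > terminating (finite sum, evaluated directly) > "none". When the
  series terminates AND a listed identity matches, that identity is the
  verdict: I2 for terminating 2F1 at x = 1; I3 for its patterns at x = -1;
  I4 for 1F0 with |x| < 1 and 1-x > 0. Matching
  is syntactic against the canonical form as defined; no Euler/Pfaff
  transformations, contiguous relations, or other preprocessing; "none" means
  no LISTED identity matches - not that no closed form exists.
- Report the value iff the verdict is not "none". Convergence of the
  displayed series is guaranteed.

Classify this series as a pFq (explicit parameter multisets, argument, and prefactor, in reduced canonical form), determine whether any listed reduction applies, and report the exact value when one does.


This is 2 * 1F0(-7/4; -; 3/8) in reduced canonical form. Verdict: the binomial series (I4) fires (the 1F0 binomial series: exponent 7/4, x = 3/8). Hence: 2 * (5/8)^(7/4).

Structural cue: t_0 = 2 here, and the product of the first k integers (C = 2) is k!.
Ratio: r(k) = (3/8) * (k-7/4) / [(k+1)] - rational; roots negated = parameters, x = (3/8), C = 2.


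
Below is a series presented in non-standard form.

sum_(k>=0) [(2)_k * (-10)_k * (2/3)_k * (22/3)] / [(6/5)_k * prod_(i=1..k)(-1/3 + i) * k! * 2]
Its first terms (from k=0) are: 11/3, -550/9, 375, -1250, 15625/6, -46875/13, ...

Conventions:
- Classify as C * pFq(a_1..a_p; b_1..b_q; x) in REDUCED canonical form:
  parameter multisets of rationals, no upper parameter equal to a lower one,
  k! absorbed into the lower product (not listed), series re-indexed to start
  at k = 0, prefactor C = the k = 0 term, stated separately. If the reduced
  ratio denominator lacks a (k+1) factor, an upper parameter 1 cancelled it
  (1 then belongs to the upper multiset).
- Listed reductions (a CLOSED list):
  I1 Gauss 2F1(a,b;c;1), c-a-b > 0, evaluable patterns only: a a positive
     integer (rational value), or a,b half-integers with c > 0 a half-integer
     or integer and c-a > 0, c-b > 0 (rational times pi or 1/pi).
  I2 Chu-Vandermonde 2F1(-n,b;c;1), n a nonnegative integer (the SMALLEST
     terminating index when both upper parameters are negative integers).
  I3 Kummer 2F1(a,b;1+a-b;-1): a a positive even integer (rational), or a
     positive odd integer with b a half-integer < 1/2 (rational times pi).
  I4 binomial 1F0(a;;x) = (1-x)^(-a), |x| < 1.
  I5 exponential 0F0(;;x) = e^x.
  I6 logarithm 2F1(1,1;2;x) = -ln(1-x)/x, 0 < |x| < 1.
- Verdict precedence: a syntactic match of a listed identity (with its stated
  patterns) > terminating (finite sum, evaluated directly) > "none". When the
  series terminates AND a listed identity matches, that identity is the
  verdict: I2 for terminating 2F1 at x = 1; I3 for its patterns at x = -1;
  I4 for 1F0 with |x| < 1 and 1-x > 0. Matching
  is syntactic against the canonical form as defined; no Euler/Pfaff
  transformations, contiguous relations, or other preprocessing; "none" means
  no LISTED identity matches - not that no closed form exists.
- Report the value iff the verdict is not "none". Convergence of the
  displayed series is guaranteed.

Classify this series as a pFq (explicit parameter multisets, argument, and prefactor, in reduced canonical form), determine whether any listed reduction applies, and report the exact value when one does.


Key step: t_0 = 11/3 here, and the constant factors (prefactor 11/3) combine into one prefactor.
Ratio: r(k) = 1 * (k-10) (k+2) / [(k+6/5) (k+1)] - rational; roots negated = parameters, x = 1, C = 11/3.

x = 1 here; the reduced form reads 2F1, upper {-10, 2}, lower {6/5}, C = 11/3. Verdict (x = 1): the Chu-Vandermonde identity I2 applies (terminating 2F1 at x = 1 with n = 10, b = 2, c = 6/5). Hence: -22/3519.


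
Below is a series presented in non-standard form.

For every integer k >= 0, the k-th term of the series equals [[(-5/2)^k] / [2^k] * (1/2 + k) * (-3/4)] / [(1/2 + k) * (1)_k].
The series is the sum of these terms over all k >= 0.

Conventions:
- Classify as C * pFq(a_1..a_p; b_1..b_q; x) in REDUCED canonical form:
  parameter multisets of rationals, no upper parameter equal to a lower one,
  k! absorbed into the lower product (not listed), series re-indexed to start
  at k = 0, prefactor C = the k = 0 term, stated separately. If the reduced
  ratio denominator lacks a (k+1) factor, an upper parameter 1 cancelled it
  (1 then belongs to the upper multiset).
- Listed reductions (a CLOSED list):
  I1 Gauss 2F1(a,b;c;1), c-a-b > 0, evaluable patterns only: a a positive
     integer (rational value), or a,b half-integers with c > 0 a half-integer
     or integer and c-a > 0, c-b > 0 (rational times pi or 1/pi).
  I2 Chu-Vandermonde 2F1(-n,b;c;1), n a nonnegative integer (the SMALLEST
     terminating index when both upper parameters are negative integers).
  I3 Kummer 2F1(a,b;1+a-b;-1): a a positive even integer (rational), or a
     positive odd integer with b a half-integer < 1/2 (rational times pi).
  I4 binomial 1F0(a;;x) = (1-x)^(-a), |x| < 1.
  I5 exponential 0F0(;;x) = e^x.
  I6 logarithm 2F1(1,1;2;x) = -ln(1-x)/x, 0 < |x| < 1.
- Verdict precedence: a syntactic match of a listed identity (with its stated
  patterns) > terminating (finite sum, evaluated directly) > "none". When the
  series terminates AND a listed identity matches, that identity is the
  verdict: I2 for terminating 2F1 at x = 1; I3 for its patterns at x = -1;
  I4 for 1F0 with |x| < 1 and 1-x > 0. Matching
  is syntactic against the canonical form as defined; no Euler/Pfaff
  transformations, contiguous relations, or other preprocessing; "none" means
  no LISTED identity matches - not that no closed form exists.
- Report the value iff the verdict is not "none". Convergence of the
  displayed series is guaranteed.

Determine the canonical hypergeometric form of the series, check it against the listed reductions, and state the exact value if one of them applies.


Reduced: x = -5/4, 0F0, upper = {-}, lower = {-}, C = -3/4. Verdict: this is the exponential series (I5) (the 0F0 exponential series at x = -5/4). Value: (-3/4) * e^(-5/4).

Key step: t_0 = -3/4 here, and (1)_k (C = -3/4) is k! itself.
Consecutive-term ratio: r(k) = (-5/4) * 1 / [(k+1)] - poly over poly, x = (-5/4) from leading terms; C = -3/4 at k = 0.


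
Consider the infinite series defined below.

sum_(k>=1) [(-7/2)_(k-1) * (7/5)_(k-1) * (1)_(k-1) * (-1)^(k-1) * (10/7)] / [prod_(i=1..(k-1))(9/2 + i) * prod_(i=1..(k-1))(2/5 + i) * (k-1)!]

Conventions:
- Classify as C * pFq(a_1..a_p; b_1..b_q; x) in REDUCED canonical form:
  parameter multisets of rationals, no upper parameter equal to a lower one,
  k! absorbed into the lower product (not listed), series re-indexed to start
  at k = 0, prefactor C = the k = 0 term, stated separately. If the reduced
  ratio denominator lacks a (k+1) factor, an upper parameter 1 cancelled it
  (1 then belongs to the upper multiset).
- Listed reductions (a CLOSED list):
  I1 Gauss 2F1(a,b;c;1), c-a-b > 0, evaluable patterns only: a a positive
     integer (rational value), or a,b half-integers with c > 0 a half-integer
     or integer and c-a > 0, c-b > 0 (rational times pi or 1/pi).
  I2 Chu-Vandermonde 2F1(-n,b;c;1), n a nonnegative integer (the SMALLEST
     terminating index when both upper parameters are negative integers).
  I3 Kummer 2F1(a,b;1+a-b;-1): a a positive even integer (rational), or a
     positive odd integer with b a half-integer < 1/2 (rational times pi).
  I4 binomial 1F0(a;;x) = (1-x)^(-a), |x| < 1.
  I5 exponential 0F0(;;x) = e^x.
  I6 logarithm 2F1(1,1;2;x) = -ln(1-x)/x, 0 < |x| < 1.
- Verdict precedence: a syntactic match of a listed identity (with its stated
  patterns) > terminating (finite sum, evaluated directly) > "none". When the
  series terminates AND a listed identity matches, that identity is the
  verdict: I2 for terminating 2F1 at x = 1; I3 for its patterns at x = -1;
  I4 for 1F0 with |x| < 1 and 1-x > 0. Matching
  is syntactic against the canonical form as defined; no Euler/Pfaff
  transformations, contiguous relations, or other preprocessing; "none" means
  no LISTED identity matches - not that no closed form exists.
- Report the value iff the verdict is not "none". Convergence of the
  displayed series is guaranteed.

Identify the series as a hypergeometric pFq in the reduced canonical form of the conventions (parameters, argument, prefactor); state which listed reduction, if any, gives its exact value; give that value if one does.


Structural cue: t_0 = 10/7 here, and the parameter 7/5 appears in both the upper and lower lists and cancels.
Step ratio: r(k) = (-1) * (k-7/2) (k+1) / [(k+11/2) (k+1)] ; factor over Q: parameters, x = (-1), and C = 10/7.

Reduced: x = -1, 2F1, upper = {-7/2, 1}, lower = {11/2}, C = 10/7. Verdict: the Kummer evaluation I3 matches (x = -1; c = 11/2 equals 1+a-b for upper {-7/2, 1}: listed pattern). Hence: (225/256) * pi.


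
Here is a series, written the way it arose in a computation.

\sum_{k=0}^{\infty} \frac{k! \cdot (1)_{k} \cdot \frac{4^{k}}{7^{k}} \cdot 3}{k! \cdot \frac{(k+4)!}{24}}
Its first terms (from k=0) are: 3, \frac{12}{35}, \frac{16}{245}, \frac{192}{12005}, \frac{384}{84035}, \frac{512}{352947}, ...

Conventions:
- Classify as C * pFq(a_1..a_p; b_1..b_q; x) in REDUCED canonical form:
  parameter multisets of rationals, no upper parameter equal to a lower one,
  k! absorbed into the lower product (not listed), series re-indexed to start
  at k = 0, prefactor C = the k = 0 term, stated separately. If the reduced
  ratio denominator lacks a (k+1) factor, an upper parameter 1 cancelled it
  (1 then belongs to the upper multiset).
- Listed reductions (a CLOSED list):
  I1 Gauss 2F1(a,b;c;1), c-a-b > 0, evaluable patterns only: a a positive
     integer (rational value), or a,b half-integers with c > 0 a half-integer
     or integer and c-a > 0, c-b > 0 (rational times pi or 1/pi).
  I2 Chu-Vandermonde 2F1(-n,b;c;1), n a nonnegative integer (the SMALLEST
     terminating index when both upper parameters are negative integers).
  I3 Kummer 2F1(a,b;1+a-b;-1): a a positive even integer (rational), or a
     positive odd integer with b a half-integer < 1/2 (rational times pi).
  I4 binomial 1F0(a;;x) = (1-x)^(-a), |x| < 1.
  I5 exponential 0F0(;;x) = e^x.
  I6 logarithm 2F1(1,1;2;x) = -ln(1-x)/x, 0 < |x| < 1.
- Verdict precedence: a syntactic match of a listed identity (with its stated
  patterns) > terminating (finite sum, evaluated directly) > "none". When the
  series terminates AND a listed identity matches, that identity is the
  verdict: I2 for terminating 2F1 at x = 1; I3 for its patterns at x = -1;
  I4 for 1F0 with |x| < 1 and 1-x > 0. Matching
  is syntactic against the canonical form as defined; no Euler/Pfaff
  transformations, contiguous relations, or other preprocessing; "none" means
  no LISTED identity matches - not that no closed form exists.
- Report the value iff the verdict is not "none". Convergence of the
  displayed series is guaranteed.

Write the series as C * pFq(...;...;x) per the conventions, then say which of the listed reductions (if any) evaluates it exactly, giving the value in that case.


The series (x = \frac{4}{7}) is 2F1: upper {1, 1}, lower {5}, prefactor 3. Verdict: none. A 2F1 with upper {1, 1} fits none of I1-I6 at x = \frac{4}{7}; the sum runs forever.

Structural cue: x = \frac{4}{7} and the factorial ratio (prefactor 3) (k+a-1)!/(a-1)! is a rising factorial (a)_k.
Ratio: r(k) = \frac{4}{7} * (k+1) (k+1) / [(k+5) (k+1)] - rational in k. x = \frac{4}{7}; t_0 = 3; negate the roots.


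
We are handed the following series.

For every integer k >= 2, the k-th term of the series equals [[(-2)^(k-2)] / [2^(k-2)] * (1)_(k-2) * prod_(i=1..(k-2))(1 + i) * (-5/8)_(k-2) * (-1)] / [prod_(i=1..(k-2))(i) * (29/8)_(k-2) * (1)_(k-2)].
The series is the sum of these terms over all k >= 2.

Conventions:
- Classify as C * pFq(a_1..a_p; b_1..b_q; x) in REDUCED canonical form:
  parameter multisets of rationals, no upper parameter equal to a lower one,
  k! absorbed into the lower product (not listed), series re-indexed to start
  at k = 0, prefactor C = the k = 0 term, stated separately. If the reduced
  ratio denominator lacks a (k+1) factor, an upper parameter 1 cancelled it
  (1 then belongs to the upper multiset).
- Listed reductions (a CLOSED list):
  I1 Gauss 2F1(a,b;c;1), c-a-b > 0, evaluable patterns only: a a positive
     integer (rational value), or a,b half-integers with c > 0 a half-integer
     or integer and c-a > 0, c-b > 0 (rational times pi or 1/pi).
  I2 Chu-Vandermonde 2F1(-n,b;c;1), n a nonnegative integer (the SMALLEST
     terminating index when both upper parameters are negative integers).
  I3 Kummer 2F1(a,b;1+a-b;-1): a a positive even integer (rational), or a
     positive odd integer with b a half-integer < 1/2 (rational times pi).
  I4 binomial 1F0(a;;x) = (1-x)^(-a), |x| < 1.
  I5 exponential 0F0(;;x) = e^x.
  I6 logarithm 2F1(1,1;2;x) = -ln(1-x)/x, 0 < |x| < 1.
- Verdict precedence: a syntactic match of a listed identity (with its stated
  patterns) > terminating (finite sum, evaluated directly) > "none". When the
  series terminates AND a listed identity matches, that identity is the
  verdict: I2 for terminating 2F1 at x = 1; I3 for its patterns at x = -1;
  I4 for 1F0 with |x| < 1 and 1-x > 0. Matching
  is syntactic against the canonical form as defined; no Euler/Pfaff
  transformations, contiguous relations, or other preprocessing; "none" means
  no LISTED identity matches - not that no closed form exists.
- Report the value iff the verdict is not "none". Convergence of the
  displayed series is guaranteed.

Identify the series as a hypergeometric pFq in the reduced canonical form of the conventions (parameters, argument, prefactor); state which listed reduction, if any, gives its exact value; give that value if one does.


Classification (C = -1): 2F1 with upper {-5/8, 2}, lower {29/8}, argument x = -1. Verdict: Kummer's theorem (I3) matches (x = -1; c = 29/8 equals 1+a-b for upper {-5/8, 2}: listed pattern). Hence: -21/16.

Structural cue: t_0 being -1, the running product (prefactor -1) telescopes to a rising factorial.
Term ratio: r(k) = (-1) * (k-5/8) (k+2) / [(k+29/8) (k+1)] ; factor over Q: parameters, x = (-1), and C = -1.


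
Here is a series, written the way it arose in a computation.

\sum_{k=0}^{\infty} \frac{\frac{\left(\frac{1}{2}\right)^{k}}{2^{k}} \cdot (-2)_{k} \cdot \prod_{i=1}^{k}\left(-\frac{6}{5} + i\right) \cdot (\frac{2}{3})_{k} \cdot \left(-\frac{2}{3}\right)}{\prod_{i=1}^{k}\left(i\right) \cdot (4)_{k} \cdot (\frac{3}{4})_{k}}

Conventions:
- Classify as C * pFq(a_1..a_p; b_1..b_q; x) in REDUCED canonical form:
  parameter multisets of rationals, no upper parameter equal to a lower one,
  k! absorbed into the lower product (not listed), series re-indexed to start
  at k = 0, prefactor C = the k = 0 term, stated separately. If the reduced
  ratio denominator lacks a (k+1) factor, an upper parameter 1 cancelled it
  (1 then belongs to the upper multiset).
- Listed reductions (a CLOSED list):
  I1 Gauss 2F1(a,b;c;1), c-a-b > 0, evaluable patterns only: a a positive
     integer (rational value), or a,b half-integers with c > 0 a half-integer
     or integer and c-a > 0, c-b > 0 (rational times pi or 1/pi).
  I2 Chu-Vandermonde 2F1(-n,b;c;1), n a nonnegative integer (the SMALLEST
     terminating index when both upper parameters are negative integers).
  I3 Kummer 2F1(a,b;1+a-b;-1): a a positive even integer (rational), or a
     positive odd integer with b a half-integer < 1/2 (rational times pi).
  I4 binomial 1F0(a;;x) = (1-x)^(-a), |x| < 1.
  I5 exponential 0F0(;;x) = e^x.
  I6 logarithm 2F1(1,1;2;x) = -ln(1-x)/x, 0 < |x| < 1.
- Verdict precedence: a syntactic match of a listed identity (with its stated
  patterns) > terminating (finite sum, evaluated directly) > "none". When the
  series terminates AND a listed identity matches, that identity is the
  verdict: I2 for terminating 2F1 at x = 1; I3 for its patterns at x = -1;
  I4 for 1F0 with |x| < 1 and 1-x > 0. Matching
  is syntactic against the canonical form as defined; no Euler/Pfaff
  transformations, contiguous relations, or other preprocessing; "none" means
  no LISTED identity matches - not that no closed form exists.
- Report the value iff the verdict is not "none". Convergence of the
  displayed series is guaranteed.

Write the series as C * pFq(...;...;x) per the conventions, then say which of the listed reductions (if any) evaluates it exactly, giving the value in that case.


x = \frac{1}{4} here; the reduced form reads 3F2, upper {-2, -\frac{1}{5}, \frac{2}{3}}, lower {\frac{3}{4}, 4}, C = -\frac{2}{3}. Verdict: terminating. With -2 upstairs the series is a 3-term polynomial sum; evaluated term by term. Sum: -\frac{9656}{14175}.

Key observation: t_0 = -\frac{2}{3} here, and the product of the first k integers (C = -2/3, x = 1/4) is k!.
Term ratio: r(k) = \frac{1}{4} * (k-2) (k-\frac{1}{5}) (k+\frac{2}{3}) / [(k+\frac{3}{4}) (k+4) (k+1)] ; factor over Q: parameters, x = \frac{1}{4}, and C = -\frac{2}{3}.


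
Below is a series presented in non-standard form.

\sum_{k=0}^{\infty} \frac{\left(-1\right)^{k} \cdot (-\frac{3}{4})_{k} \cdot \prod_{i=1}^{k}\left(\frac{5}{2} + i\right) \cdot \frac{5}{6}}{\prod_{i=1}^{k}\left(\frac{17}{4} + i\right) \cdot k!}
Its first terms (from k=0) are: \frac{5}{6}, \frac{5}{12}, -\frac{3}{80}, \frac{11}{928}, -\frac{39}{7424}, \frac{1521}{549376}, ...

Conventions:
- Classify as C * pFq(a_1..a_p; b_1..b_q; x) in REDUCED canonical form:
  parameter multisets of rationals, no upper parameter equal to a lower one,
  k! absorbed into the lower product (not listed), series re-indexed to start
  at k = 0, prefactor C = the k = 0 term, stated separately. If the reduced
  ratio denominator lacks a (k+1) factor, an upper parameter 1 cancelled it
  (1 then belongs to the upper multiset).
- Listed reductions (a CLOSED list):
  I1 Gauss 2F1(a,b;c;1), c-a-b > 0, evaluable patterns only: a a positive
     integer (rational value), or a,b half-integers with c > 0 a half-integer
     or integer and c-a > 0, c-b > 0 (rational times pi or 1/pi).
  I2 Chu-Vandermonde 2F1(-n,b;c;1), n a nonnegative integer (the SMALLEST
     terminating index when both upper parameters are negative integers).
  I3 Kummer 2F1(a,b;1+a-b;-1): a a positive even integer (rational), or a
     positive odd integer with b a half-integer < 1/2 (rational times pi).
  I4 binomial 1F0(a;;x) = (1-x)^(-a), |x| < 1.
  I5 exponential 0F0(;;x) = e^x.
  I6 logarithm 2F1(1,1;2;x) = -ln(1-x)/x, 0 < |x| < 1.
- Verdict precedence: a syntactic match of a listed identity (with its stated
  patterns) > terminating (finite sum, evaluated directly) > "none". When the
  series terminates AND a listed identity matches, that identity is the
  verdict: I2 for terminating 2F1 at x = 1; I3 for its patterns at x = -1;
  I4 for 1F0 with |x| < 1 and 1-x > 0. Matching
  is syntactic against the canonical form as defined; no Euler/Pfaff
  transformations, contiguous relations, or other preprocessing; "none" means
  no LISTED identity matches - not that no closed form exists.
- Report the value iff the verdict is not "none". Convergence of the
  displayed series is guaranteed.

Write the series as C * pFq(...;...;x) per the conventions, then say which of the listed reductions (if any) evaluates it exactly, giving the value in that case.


Key step: t_0 = \frac{5}{6} here, and the lower running product (C = 5/6) is a rising factorial.
Adjacent-term ratio: r(k) = -1 * (k-\frac{3}{4}) (k+\frac{7}{2}) / [(k+\frac{21}{4}) (k+1)] - rational; roots negated = parameters, x = -1, C = \frac{5}{6}.

At argument -1: a 2F1 with upper {-\frac{3}{4}, \frac{7}{2}}, lower {\frac{21}{4}}, scaled by C = \frac{5}{6}. Verdict: none here - no I1-I6 shape fits x = -1 with lower {\frac{21}{4}}.


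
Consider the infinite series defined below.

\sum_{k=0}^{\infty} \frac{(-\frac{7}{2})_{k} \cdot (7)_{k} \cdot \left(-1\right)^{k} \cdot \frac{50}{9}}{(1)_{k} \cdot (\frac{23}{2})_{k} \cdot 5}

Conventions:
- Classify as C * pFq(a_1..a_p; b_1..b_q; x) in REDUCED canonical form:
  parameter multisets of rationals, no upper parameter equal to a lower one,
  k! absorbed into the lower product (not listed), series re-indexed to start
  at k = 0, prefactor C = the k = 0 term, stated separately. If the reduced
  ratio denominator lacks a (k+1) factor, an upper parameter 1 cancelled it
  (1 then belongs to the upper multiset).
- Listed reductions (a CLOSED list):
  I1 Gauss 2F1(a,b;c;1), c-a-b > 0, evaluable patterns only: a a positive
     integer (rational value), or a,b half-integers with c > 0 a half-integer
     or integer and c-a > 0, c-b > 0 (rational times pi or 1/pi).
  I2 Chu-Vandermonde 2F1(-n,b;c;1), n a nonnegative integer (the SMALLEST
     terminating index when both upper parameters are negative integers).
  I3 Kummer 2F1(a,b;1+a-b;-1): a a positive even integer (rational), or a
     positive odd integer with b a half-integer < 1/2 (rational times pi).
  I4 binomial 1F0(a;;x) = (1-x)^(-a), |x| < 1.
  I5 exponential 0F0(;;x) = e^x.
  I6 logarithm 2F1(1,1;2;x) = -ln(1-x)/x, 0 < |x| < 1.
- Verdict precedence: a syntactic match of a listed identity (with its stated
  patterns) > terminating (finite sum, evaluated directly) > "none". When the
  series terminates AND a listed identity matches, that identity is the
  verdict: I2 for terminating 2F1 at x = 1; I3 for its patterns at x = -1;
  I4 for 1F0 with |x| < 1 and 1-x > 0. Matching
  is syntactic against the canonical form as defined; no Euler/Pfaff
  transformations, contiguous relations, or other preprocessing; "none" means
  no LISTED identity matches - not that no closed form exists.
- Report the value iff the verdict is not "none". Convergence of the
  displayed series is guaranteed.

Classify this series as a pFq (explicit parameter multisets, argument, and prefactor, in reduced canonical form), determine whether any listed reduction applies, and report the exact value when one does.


Key observation: t_0 being \frac{10}{9}, the constant factors (prefactor 10/9) combine into one prefactor.
Ratio: r(k) = -1 * (k-\frac{7}{2}) (k+7) / [(k+\frac{23}{2}) (k+1)] - rational in k, leading ratio -1; with t_0 = \frac{10}{9}, classification follows.

At argument -1: a 2F1 with upper {-\frac{7}{2}, 7}, lower {\frac{23}{2}}, scaled by C = \frac{10}{9}. Verdict: the Kummer evaluation I3 fires (x = -1; c = \frac{23}{2} equals 1+a-b for upper {-\frac{7}{2}, 7}: listed pattern). Sum: \frac{8083075}{4194304} \cdot \pi.
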